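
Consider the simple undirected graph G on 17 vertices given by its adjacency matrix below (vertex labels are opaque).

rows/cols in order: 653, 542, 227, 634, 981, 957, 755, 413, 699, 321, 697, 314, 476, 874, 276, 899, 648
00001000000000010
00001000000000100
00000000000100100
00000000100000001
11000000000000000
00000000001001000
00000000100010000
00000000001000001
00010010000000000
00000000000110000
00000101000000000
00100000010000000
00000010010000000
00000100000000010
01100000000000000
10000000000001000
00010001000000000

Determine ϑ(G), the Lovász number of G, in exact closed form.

Vertex 957 has 2 neighbors: 697, 874.
Vertex 634 has 2 neighbors: 699, 648.
deg(899) = 2; N(899) = {653, 874}.
N(697) = {957, 413}, |N(697)| = 2.
Regular of degree 2 on 17 vertices: this is C_{17}, the 17-cycle.
spec(A) ≈ [2.0, 1.86494, 1.47802, 0.89148, 0.18454, -0.54733, -1.20527, -1.70043, -1.96595] (distinct, 5 d.p.).
Lovász (edge-transitive): ϑ = −17·(-2*cos(pi/17))/((2)−(-2*cos(pi/17))) = 17*cos(pi/17)/(cos(pi/17) + 1).
ϑ(G) ≈ 8.42701431.
8 ≤ 17*cos(pi/17)/(cos(pi/17) + 1) ≤ 9: both strict.

17*cos(pi/17)/(cos(pi/17) + 1)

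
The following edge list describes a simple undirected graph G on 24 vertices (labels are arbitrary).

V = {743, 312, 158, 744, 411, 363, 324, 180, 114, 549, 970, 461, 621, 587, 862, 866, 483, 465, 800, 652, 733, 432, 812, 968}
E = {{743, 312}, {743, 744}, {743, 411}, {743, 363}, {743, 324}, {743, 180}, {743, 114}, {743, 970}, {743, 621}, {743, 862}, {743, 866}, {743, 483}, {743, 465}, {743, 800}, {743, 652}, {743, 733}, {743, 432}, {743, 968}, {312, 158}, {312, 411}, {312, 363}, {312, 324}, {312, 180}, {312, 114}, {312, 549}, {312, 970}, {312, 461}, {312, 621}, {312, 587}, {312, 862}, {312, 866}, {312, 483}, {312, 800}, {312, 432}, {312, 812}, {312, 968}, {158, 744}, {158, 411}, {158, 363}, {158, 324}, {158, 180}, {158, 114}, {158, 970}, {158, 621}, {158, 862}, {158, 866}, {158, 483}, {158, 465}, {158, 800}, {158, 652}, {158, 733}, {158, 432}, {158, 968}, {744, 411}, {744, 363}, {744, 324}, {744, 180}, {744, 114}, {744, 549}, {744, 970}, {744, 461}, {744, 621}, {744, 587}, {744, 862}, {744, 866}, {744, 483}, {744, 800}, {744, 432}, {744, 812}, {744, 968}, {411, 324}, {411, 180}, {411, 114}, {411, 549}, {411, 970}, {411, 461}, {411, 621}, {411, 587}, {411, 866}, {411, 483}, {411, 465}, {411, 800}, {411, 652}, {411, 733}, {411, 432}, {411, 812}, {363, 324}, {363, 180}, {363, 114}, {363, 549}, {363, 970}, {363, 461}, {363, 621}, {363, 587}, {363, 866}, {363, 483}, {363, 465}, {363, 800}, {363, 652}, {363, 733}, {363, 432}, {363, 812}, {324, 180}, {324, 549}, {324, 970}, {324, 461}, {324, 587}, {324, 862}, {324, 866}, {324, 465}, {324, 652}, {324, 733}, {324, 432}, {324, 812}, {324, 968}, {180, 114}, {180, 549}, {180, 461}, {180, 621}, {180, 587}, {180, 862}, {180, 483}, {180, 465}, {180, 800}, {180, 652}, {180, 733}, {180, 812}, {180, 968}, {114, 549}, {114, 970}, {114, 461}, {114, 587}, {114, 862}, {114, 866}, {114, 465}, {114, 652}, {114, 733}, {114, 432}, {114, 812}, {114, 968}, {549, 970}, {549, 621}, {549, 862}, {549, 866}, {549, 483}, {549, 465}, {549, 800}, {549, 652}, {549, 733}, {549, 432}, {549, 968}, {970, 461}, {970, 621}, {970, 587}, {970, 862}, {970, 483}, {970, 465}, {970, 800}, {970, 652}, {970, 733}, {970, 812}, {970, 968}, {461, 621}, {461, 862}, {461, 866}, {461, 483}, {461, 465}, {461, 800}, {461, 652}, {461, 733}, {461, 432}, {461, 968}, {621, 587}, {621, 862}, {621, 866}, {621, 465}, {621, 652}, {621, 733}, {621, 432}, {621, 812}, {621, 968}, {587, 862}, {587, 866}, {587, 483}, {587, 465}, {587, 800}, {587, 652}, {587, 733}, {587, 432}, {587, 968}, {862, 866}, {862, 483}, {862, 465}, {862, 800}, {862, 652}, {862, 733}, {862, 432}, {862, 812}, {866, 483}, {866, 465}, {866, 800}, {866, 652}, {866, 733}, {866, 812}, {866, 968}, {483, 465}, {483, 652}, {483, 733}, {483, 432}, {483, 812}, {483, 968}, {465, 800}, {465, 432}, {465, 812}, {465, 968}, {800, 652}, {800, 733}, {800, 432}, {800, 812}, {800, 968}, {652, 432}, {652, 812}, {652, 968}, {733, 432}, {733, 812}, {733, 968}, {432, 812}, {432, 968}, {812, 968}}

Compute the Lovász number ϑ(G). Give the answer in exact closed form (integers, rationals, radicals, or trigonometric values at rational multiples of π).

6

deg(312) = 19; N(312) = {743, 158, 411, 363, 324, 180, 114, 549, 970, 461, 621, 587, 862, 866, 483, 800, 432, 812, 968}.
N(621) = {743, 312, 158, 744, 411, 363, 180, 549, 970, 461, 587, 862, 866, 465, 652, 733, 432, 812, 968}, |N(621)| = 19.
N(733) = {743, 158, 411, 363, 324, 180, 114, 549, 970, 461, 621, 587, 862, 866, 483, 800, 432, 812, 968}, |N(733)| = 19.
N(800) = {743, 312, 158, 744, 411, 363, 180, 549, 970, 461, 587, 862, 866, 465, 652, 733, 432, 812, 968}, |N(800)| = 19.
G = K_{6,5,5,4,4}: α = 6 = χ(Ḡ), so ϑ = 6.
Numerically 6.000000.
Sandwich: α(G)=6 ≤ ϑ(G)=6 ≤ χ(Ḡ)=6 (collapsed).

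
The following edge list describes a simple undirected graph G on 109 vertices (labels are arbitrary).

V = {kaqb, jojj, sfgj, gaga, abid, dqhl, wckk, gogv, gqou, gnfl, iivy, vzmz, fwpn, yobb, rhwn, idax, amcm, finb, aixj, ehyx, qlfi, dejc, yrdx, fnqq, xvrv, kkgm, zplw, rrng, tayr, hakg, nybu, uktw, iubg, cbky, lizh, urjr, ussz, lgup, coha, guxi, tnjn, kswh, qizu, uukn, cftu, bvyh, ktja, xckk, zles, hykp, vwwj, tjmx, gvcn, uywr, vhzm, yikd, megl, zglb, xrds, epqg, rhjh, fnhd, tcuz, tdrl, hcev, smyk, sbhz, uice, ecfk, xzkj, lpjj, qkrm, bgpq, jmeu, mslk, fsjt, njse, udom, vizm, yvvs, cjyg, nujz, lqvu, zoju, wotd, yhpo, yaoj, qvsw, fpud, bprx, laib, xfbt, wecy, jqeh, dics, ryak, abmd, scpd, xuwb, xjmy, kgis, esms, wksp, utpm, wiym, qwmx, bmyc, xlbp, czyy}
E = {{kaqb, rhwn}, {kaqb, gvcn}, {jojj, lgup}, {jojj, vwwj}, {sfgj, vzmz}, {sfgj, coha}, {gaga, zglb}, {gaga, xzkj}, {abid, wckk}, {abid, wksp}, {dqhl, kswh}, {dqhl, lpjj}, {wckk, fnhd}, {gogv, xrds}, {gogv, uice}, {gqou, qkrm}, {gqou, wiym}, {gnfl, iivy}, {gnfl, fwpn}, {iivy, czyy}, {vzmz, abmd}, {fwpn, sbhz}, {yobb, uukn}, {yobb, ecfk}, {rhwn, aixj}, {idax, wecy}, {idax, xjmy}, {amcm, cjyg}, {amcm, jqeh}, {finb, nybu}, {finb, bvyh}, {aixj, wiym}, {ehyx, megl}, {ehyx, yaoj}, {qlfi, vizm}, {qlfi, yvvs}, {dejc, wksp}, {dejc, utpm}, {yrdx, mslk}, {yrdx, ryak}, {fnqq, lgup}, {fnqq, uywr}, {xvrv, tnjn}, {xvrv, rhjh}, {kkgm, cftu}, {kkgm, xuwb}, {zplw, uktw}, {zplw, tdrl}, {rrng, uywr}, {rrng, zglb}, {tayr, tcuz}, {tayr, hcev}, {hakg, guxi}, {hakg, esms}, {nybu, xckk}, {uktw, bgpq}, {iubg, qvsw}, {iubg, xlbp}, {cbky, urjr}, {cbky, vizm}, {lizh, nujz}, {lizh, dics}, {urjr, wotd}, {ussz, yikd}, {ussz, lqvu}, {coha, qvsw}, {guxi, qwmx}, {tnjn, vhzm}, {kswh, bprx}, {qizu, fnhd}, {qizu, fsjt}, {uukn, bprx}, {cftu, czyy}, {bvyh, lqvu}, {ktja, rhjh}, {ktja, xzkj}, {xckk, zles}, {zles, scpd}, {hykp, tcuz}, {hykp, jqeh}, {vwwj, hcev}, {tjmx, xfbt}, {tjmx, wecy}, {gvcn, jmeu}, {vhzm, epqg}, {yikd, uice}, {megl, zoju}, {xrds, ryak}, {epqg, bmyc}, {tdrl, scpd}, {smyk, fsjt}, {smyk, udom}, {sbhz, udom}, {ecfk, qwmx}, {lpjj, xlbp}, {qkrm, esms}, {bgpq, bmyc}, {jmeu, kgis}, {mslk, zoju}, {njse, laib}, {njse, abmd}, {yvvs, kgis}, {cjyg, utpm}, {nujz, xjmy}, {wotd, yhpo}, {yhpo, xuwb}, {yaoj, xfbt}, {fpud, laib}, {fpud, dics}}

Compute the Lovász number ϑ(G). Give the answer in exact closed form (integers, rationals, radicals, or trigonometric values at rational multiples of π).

deg(gnfl) = 2; N(gnfl) = {iivy, fwpn}.
N(hykp) = {tcuz, jqeh}, |N(hykp)| = 2.
deg(smyk) = 2; N(smyk) = {fsjt, udom}.
Vertex finb has 2 neighbors: nybu, bvyh.
Every vertex has degree 2 (N=109); a single 109-cycle (edge-transitive).
spec(A) ≈ [2.0, 1.9967, 1.9867, 1.9702, 1.9471, 1.9175, 1.8816, 1.8394, 1.7911, 1.7368, 1.6768, 1.6112, 1.5403, 1.4642, 1.3833, 1.2978, 1.208, 1.1141, 1.0166, 0.9157, 0.8117, 0.7051, 0.5961, 0.4851, 0.3725, 0.2587, 0.144, 0.0288, -0.0864, -0.2014, -0.3157, -0.429, -0.5408, -0.6508, -0.7587, -0.8641, -0.9665, -1.0658, -1.1615, -1.2534, -1.3411, -1.4244, -1.5029, -1.5764, -1.6447, -1.7075, -1.7647, -1.816, -1.8612, -1.9003, -1.9331, -1.9594, -1.9793, -1.9925, -1.9992] (distinct, 4 d.p.).
ϑ = −N·λ_min/(λ_max−λ_min) = −109·(-2*cos(pi/109))/(2−(-2*cos(pi/109))) = 109*cos(pi/109)/(cos(pi/109) + 1).
≈ 54.48868 (to 5 d.p.).
α=54, χ(Ḡ)=55; ϑ=109*cos(pi/109)/(cos(pi/109) + 1) lies between (both strict).

109*cos(pi/109)/(cos(pi/109) + 1)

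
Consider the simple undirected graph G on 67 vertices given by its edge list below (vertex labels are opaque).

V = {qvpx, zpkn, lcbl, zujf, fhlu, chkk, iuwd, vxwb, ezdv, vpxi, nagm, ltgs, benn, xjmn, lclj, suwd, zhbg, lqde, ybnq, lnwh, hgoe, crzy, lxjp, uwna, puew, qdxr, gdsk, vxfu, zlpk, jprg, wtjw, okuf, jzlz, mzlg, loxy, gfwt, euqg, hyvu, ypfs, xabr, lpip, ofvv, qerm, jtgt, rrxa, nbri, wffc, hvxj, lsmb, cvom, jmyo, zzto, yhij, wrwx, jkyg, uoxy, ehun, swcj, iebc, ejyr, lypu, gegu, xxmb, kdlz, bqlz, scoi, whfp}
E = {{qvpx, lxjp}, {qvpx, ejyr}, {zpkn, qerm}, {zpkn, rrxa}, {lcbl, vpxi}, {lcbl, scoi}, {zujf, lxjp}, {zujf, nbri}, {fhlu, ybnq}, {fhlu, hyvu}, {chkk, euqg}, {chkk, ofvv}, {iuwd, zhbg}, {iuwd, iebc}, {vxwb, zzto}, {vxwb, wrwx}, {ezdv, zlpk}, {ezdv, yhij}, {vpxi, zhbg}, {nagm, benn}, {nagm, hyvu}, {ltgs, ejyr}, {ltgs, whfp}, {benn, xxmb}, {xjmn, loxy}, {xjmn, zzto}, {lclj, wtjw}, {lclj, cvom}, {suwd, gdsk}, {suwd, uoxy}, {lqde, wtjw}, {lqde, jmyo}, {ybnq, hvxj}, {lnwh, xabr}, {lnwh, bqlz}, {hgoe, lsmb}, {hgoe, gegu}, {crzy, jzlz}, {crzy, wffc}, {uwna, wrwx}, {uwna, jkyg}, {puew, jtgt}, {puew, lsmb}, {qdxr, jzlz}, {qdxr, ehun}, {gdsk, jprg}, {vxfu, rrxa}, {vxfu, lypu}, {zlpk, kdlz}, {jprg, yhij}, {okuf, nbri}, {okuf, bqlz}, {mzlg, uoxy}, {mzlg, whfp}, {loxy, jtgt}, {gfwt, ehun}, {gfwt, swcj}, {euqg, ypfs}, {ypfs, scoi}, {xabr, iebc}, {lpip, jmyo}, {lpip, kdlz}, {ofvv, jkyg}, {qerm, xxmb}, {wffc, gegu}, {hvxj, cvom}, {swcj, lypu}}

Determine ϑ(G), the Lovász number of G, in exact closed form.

Vertex lypu has 2 neighbors: vxfu, swcj.
N(rrxa) = {zpkn, vxfu}, |N(rrxa)| = 2.
Vertex lpip has 2 neighbors: jmyo, kdlz.
N(ofvv) = {chkk, jkyg}, |N(ofvv)| = 2.
Every vertex has degree 2 (N=67); this is C_{67}, the 67-cycle.
The 34 distinct eigenvalues: [2.0, 1.9912, 1.9649, 1.9214, 1.8609, 1.7841, 1.6917, 1.5843, 1.4631, 1.3289, 1.1831, 1.0269, 0.8617, 0.6889, 0.5101, 0.3268, 0.1406, -0.0469, -0.2339, -0.4189, -0.6002, -0.7762, -0.9454, -1.1063, -1.2574, -1.3975, -1.5254, -1.6398, -1.7398, -1.8245, -1.8932, -1.9453, -1.9802, -1.9978].
Lovász (edge-transitive): ϑ = −67·(-2*cos(pi/67))/((2)−(-2*cos(pi/67))) = 67*cos(pi/67)/(cos(pi/67) + 1).
≈ 33.481579809 (to 9 d.p.).
Check 33 ≤ 67*cos(pi/67)/(cos(pi/67) + 1) ≤ 34: both strict.

67*cos(pi/67)/(cos(pi/67) + 1)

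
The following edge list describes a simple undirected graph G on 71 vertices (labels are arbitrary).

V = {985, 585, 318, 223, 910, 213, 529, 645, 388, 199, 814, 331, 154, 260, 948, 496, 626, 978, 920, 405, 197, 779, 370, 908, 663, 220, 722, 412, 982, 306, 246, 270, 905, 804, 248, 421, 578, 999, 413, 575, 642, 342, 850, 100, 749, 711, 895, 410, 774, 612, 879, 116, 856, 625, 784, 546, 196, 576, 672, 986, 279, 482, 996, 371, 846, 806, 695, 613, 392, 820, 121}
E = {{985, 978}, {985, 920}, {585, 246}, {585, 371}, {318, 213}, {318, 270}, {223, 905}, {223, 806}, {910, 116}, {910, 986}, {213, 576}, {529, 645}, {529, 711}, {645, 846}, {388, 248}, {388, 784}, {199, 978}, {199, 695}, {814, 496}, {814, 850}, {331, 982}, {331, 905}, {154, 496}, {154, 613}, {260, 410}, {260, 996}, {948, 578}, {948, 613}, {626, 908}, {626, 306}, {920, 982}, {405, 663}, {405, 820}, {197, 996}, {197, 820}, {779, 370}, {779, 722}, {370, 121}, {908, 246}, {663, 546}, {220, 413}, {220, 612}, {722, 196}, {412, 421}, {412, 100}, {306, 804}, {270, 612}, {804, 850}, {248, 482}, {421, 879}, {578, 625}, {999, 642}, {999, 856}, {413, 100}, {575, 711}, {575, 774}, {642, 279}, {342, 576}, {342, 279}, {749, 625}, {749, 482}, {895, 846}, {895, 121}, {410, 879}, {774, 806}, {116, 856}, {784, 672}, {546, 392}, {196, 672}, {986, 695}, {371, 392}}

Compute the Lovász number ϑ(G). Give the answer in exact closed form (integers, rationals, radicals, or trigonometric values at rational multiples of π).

71*cos(pi/71)/(cos(pi/71) + 1)

Vertex 248 has 2 neighbors: 388, 482.
deg(711) = 2; N(711) = {529, 575}.
N(613) = {154, 948}, |N(613)| = 2.
deg(784) = 2; N(784) = {388, 672}.
Every vertex has degree 2 (N=71); a single 71-cycle (edge-transitive).
spec(A) ≈ [2.0, 1.992174, 1.968756, 1.92993, 1.876, 1.807387, 1.724629, 1.628374, 1.519374, 1.398483, 1.266648, 1.124899, 0.974346, 0.816167, 0.651601, 0.481935, 0.308498, 0.132646, -0.044244, -0.220788, -0.395604, -0.567324, -0.734603, -0.896134, -1.05065, -1.196945, -1.333871, -1.460358, -1.575416, -1.678144, -1.767738, -1.843498, -1.904829, -1.951253, -1.982405, -1.998042] (distinct, 6 d.p.).
Lovász: ϑ = −71(-2*cos(pi/71))/(2+-(-1)*2*cos(pi/71)) = 71*cos(pi/71)/(cos(pi/71) + 1).
≈ 35.48262 (to 5 d.p.).
Lovász sandwich 35 ≤ 71*cos(pi/71)/(cos(pi/71) + 1) ≤ 36: both strict.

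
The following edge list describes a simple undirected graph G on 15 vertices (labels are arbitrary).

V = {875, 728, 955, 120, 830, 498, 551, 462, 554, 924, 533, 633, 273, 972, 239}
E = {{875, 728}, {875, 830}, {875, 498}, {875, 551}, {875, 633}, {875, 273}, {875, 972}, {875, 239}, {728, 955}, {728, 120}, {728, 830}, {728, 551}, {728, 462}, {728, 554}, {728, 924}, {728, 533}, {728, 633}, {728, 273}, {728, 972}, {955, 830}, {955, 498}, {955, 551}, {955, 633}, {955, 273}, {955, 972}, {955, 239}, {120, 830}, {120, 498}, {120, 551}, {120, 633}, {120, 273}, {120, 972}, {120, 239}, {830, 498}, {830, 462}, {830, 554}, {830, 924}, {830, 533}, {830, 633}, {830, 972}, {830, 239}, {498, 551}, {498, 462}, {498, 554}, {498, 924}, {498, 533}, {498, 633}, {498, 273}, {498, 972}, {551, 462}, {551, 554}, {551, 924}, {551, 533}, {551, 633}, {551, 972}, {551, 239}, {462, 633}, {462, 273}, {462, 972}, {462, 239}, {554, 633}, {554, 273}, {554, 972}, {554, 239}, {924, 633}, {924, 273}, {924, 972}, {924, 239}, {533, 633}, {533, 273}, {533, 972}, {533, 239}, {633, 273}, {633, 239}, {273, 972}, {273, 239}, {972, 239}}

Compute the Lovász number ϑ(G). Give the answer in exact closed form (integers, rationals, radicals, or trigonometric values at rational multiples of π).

N(728) = {875, 955, 120, 830, 551, 462, 554, 924, 533, 633, 273, 972}, |N(728)| = 12.
deg(533) = 8; N(533) = {728, 830, 498, 551, 633, 273, 972, 239}.
N(498) = {875, 955, 120, 830, 551, 462, 554, 924, 533, 633, 273, 972}, |N(498)| = 12.
Vertex 273 has 12 neighbors: 875, 728, 955, 120, 498, 462, 554, 924, 533, 633, 972, 239.
Complete 4-partite, parts [7, 3, 3, 2]: perfect, ϑ = α = 7.
Numerically 7.000000000.
Check 7 ≤ 7 ≤ 7: collapsed.

7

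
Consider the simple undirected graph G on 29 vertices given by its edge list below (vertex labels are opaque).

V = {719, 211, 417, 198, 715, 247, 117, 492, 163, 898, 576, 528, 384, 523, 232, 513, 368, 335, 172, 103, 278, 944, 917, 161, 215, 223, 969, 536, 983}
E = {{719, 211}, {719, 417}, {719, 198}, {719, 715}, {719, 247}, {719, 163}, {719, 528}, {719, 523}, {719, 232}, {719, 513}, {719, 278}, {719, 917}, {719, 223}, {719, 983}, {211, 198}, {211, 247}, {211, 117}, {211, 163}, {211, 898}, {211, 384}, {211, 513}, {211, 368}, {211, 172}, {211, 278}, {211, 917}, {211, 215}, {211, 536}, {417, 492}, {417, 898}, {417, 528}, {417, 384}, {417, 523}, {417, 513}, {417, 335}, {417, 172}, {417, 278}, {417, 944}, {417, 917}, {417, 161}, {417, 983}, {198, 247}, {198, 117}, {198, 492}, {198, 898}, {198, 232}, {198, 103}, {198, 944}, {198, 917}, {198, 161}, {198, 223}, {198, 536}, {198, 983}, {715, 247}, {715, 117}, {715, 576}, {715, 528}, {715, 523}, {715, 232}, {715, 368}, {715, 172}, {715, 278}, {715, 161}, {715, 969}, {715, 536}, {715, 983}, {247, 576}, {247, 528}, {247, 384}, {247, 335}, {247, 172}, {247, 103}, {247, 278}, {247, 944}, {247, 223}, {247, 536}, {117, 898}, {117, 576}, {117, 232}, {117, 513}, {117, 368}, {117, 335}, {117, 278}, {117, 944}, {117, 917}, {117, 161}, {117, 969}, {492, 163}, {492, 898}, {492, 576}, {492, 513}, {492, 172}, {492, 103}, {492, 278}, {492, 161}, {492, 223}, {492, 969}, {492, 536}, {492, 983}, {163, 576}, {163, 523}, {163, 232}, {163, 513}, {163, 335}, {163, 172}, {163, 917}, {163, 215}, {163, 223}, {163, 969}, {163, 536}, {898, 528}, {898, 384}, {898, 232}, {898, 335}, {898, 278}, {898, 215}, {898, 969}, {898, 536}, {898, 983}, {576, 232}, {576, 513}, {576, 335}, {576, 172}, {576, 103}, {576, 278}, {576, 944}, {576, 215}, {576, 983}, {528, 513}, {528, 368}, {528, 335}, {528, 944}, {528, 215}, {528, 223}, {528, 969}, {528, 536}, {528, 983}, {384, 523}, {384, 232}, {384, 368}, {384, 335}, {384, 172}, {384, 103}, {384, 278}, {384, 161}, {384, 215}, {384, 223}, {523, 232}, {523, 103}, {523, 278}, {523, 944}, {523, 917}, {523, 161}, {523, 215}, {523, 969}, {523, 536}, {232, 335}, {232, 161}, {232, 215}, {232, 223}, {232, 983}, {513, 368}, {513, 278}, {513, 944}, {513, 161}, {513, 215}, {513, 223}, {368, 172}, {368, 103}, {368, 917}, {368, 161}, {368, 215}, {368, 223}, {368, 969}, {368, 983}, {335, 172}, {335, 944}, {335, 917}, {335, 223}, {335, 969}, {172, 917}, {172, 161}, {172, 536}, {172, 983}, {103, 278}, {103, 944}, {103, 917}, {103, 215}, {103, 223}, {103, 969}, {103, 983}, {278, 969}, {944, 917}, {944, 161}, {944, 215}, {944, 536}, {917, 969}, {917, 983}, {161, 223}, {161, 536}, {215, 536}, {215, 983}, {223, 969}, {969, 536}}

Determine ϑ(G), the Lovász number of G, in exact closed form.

sqrt(29)

N(368) = {211, 715, 117, 528, 384, 513, 172, 103, 917, 161, 215, 223, 969, 983}, |N(368)| = 14.
deg(917) = 14; N(917) = {719, 211, 417, 198, 117, 163, 523, 368, 335, 172, 103, 944, 969, 983}.
N(523) = {719, 417, 715, 163, 384, 232, 103, 278, 944, 917, 161, 215, 969, 536}, |N(523)| = 14.
Vertex 898 has 14 neighbors: 211, 417, 198, 117, 492, 528, 384, 232, 335, 278, 215, 969, 536, 983.
29-vertex 14-regular graph: strongly regular (29,14,6,7).
The 3 distinct eigenvalues: [14.0, 2.1926, -3.1926].
With N=29: ϑ(G) = 29·(-(-sqrt(29)/2 - 1/2))/(14−(-sqrt(29)/2 - 1/2)) = sqrt(29).
= 5.385164807… (decimal).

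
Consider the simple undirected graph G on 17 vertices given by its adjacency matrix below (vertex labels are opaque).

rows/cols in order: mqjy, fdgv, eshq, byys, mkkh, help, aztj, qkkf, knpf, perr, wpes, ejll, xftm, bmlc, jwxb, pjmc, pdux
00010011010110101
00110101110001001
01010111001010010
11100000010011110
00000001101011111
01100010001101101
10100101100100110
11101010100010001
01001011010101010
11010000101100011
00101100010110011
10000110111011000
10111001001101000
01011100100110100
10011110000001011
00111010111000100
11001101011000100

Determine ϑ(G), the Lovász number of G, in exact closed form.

sqrt(17)

Vertex ejll has 8 neighbors: mqjy, help, aztj, knpf, perr, wpes, xftm, bmlc.
N(mkkh) = {qkkf, knpf, wpes, xftm, bmlc, jwxb, pjmc, pdux}, |N(mkkh)| = 8.
Vertex mqjy has 8 neighbors: byys, aztj, qkkf, perr, ejll, xftm, jwxb, pdux.
deg(wpes) = 8; N(wpes) = {eshq, mkkh, help, perr, ejll, xftm, pjmc, pdux}.
Every vertex has degree 8 (N=17); SR(17,8,3,4) — a Paley graph.
A has 3 distinct eigenvalues ≈ [8.0, 1.561553, -2.561553].
Lovász (edge-transitive): ϑ = −17·(-sqrt(17)/2 - 1/2)/((8)−(-sqrt(17)/2 - 1/2)) = sqrt(17).
ϑ(G) ≈ 4.12310563.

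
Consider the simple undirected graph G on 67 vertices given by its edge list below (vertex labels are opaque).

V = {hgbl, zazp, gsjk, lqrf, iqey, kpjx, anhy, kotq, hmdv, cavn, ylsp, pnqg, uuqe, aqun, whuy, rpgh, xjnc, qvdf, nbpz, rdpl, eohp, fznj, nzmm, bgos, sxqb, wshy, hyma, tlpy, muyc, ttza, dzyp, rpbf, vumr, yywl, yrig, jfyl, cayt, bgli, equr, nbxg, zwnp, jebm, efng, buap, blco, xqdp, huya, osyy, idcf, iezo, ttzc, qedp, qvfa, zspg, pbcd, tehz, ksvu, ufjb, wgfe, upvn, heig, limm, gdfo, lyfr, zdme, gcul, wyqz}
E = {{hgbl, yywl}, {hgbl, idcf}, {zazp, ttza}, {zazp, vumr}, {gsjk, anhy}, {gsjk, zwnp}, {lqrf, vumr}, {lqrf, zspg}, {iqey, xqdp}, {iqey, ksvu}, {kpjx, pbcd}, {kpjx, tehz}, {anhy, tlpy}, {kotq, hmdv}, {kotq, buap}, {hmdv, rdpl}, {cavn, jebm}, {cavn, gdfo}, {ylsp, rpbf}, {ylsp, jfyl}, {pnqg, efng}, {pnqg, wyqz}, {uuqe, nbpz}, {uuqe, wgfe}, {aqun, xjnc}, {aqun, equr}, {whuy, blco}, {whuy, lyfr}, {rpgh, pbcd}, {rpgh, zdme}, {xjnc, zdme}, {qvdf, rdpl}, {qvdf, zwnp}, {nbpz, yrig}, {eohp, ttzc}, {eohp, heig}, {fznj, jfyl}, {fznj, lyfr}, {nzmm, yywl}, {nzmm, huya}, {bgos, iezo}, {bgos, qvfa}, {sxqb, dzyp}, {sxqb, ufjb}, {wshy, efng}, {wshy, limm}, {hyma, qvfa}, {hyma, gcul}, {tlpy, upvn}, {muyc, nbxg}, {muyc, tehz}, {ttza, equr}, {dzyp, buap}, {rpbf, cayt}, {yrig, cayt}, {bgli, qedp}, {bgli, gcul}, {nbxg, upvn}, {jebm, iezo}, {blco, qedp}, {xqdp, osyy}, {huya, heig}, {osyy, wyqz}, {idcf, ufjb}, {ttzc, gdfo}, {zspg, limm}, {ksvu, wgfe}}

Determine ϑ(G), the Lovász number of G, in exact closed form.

Vertex iezo has 2 neighbors: bgos, jebm.
N(equr) = {aqun, ttza}, |N(equr)| = 2.
Vertex yrig has 2 neighbors: nbpz, cayt.
deg(dzyp) = 2; N(dzyp) = {sxqb, buap}.
Regular of degree 2 on 67 vertices: the odd cycle C_{67}.
spec(A) ≈ [2.0, 1.99121, 1.96493, 1.92137, 1.86093, 1.78414, 1.69166, 1.58432, 1.46306, 1.32894, 1.18314, 1.02695, 0.86173, 0.68893, 0.51009, 0.32675, 0.14055, -0.04689, -0.23391, -0.41888, -0.60017, -0.77618, -0.94538, -1.10626, -1.25743, -1.39754, -1.52537, -1.6398, -1.73981, -1.82454, -1.89323, -1.94529, -1.98025, -1.9978] (distinct, 5 d.p.).
−67·(-2*cos(pi/67)) / ((2)−(-2*cos(pi/67))) = 67*cos(pi/67)/(cos(pi/67) + 1) = ϑ(G).
Numerically 33.481580.
Sandwich: α(G)=33 ≤ ϑ(G)=67*cos(pi/67)/(cos(pi/67) + 1) ≤ χ(Ḡ)=34 (both strict).

67*cos(pi/67)/(cos(pi/67) + 1)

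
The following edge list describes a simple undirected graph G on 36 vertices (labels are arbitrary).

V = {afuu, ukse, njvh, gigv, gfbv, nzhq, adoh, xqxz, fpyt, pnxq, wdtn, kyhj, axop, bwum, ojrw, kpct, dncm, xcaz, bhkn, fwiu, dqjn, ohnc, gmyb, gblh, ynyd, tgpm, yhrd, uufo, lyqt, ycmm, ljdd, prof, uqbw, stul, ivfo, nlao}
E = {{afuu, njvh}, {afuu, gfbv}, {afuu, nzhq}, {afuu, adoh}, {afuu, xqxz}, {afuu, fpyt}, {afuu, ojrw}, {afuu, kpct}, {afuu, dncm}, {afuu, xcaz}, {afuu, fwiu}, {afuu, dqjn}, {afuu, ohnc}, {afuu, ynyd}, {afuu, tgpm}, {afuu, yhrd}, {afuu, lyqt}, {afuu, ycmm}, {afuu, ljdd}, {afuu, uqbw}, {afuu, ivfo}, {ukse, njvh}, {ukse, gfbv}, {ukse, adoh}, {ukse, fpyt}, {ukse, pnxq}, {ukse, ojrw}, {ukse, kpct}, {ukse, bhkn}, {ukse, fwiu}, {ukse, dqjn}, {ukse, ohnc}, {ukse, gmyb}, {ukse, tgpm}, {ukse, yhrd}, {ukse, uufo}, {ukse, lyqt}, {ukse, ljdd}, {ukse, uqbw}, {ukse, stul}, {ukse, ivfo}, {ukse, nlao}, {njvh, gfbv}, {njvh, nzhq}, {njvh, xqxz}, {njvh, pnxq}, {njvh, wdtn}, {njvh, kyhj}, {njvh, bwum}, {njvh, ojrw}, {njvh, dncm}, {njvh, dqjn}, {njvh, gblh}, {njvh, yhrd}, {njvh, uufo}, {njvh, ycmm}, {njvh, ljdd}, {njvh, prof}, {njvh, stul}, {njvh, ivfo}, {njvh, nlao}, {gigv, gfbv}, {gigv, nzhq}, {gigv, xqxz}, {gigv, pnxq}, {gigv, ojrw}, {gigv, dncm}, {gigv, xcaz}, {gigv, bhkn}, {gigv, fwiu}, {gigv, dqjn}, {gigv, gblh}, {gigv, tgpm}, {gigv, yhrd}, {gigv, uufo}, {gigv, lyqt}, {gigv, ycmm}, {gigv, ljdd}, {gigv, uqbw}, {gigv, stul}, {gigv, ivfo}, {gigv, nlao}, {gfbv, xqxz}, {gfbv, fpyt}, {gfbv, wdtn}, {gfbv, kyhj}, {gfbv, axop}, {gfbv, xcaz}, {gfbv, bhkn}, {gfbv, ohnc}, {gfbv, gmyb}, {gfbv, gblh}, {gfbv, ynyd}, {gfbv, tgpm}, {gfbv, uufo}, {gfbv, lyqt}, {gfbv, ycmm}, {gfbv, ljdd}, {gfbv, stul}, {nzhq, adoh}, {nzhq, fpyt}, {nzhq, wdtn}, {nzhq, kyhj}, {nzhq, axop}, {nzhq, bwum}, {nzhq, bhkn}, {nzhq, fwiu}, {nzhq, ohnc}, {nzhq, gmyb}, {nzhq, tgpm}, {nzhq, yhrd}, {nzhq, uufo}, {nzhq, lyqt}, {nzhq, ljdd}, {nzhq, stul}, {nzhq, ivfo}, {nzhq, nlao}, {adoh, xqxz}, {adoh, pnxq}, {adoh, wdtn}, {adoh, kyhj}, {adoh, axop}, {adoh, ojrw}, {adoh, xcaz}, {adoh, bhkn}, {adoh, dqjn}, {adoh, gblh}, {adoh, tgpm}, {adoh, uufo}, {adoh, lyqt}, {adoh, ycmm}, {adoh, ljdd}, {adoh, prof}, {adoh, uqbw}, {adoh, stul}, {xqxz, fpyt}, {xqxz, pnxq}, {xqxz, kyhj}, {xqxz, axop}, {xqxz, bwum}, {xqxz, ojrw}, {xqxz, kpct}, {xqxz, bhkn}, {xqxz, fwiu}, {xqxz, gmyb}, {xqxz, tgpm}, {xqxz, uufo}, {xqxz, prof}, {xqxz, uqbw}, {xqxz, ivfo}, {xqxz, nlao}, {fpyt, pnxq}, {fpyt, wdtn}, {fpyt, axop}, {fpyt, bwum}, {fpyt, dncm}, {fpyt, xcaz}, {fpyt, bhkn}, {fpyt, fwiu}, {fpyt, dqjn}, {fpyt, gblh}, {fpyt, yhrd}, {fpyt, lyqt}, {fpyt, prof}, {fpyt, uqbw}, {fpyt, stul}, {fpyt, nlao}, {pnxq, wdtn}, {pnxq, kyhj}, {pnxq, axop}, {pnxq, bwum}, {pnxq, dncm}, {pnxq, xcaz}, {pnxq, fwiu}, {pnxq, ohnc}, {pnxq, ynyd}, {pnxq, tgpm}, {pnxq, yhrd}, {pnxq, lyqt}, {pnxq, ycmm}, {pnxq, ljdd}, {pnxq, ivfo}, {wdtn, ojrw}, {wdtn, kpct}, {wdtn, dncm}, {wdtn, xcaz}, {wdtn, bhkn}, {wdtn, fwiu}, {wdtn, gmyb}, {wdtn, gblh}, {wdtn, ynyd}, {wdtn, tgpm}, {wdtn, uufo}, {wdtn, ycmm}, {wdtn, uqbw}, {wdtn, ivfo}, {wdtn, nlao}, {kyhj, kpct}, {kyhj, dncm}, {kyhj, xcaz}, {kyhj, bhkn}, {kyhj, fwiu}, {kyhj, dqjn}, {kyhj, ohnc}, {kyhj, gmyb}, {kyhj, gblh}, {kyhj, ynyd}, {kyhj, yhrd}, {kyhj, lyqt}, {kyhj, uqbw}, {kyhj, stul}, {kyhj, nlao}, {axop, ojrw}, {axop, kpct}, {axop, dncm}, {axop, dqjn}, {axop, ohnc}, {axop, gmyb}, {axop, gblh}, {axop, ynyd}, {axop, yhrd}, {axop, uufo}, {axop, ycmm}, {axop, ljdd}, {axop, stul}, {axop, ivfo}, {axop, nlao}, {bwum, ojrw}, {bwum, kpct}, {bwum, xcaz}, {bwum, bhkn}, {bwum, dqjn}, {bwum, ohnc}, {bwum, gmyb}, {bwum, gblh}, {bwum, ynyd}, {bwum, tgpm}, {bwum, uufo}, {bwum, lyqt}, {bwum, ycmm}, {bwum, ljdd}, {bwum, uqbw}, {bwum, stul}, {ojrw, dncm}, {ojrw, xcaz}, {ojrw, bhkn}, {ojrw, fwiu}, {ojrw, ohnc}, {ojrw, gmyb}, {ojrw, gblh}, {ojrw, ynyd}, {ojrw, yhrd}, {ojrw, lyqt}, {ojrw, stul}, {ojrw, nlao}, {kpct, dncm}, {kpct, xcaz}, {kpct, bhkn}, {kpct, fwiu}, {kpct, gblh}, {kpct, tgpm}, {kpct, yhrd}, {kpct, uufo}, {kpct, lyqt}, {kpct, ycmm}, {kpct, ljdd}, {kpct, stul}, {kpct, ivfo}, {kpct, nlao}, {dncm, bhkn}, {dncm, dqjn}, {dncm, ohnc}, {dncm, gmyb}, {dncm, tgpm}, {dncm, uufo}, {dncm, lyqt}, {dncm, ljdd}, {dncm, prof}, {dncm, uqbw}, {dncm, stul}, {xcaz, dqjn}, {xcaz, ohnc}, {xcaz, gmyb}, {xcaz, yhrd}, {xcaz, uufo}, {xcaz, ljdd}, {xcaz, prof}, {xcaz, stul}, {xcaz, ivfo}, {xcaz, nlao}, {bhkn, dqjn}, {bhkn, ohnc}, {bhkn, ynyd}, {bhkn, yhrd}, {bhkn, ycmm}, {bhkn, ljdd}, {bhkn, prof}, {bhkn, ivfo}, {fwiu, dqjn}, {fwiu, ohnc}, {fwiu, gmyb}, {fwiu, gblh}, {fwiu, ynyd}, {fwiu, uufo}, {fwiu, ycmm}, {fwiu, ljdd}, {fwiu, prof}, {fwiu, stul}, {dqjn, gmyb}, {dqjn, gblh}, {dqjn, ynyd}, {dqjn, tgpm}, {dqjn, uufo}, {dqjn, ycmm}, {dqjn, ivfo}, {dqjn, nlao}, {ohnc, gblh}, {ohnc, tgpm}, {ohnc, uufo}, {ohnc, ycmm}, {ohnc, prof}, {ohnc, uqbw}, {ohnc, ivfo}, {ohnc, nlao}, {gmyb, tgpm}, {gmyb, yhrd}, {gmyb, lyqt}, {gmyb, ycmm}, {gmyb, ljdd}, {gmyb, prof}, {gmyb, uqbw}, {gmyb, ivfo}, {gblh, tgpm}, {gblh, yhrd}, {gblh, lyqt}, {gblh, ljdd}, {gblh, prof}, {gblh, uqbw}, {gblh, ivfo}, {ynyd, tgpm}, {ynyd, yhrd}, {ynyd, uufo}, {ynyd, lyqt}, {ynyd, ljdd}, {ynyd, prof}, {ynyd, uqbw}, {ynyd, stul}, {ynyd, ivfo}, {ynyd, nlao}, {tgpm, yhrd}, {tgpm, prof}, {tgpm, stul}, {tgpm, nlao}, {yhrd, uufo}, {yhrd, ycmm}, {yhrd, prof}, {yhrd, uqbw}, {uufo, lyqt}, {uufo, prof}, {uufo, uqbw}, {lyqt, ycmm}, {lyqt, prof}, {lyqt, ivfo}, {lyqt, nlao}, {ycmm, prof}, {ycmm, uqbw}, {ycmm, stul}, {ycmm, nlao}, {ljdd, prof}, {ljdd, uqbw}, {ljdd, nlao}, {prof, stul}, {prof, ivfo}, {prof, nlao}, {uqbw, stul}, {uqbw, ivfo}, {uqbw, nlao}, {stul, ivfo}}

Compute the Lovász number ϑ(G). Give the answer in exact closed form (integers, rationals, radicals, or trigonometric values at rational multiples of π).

8

deg(gigv) = 21; N(gigv) = {gfbv, nzhq, xqxz, pnxq, ojrw, dncm, xcaz, bhkn, fwiu, dqjn, gblh, tgpm, yhrd, uufo, lyqt, ycmm, ljdd, uqbw, stul, ivfo, nlao}.
deg(ljdd) = 21; N(ljdd) = {afuu, ukse, njvh, gigv, gfbv, nzhq, adoh, pnxq, axop, bwum, kpct, dncm, xcaz, bhkn, fwiu, gmyb, gblh, ynyd, prof, uqbw, nlao}.
deg(bwum) = 21; N(bwum) = {njvh, nzhq, xqxz, fpyt, pnxq, ojrw, kpct, xcaz, bhkn, dqjn, ohnc, gmyb, gblh, ynyd, tgpm, uufo, lyqt, ycmm, ljdd, uqbw, stul}.
Vertex nlao has 21 neighbors: ukse, njvh, gigv, nzhq, xqxz, fpyt, wdtn, kyhj, axop, ojrw, kpct, xcaz, dqjn, ohnc, ynyd, tgpm, lyqt, ycmm, ljdd, prof, uqbw.
36-vertex 21-regular graph: Kneser K(9,2) on C(9,2)=36 vertices.
A has 3 distinct eigenvalues ≈ [21.0, 1.0, -6.0].
With N=36: ϑ(G) = 36·(-1*(-6))/(21−(-6)) = 8.
= 8.0000… (decimal).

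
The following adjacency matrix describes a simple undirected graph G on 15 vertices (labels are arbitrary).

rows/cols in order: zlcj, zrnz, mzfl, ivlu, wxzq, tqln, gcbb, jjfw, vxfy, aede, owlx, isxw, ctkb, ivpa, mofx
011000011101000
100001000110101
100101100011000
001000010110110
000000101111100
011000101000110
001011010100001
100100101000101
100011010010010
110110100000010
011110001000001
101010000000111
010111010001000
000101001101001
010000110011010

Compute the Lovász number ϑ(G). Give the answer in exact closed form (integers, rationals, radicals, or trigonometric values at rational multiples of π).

5

Vertex wxzq has 6 neighbors: gcbb, vxfy, aede, owlx, isxw, ctkb.
Vertex gcbb has 6 neighbors: mzfl, wxzq, tqln, jjfw, aede, mofx.
deg(ctkb) = 6; N(ctkb) = {zrnz, ivlu, wxzq, tqln, jjfw, isxw}.
N(zrnz) = {zlcj, tqln, aede, owlx, ctkb, mofx}, |N(zrnz)| = 6.
15-vertex 6-regular graph: Kneser K(6,2) on C(6,2)=15 vertices.
Distinct eigenvalues (to 3 d.p.): [6.0, 1.0, -3.0].
Lovász: ϑ = −15(-3)/(6+-1*(-3)) = 5.
Numerically 5.0000000.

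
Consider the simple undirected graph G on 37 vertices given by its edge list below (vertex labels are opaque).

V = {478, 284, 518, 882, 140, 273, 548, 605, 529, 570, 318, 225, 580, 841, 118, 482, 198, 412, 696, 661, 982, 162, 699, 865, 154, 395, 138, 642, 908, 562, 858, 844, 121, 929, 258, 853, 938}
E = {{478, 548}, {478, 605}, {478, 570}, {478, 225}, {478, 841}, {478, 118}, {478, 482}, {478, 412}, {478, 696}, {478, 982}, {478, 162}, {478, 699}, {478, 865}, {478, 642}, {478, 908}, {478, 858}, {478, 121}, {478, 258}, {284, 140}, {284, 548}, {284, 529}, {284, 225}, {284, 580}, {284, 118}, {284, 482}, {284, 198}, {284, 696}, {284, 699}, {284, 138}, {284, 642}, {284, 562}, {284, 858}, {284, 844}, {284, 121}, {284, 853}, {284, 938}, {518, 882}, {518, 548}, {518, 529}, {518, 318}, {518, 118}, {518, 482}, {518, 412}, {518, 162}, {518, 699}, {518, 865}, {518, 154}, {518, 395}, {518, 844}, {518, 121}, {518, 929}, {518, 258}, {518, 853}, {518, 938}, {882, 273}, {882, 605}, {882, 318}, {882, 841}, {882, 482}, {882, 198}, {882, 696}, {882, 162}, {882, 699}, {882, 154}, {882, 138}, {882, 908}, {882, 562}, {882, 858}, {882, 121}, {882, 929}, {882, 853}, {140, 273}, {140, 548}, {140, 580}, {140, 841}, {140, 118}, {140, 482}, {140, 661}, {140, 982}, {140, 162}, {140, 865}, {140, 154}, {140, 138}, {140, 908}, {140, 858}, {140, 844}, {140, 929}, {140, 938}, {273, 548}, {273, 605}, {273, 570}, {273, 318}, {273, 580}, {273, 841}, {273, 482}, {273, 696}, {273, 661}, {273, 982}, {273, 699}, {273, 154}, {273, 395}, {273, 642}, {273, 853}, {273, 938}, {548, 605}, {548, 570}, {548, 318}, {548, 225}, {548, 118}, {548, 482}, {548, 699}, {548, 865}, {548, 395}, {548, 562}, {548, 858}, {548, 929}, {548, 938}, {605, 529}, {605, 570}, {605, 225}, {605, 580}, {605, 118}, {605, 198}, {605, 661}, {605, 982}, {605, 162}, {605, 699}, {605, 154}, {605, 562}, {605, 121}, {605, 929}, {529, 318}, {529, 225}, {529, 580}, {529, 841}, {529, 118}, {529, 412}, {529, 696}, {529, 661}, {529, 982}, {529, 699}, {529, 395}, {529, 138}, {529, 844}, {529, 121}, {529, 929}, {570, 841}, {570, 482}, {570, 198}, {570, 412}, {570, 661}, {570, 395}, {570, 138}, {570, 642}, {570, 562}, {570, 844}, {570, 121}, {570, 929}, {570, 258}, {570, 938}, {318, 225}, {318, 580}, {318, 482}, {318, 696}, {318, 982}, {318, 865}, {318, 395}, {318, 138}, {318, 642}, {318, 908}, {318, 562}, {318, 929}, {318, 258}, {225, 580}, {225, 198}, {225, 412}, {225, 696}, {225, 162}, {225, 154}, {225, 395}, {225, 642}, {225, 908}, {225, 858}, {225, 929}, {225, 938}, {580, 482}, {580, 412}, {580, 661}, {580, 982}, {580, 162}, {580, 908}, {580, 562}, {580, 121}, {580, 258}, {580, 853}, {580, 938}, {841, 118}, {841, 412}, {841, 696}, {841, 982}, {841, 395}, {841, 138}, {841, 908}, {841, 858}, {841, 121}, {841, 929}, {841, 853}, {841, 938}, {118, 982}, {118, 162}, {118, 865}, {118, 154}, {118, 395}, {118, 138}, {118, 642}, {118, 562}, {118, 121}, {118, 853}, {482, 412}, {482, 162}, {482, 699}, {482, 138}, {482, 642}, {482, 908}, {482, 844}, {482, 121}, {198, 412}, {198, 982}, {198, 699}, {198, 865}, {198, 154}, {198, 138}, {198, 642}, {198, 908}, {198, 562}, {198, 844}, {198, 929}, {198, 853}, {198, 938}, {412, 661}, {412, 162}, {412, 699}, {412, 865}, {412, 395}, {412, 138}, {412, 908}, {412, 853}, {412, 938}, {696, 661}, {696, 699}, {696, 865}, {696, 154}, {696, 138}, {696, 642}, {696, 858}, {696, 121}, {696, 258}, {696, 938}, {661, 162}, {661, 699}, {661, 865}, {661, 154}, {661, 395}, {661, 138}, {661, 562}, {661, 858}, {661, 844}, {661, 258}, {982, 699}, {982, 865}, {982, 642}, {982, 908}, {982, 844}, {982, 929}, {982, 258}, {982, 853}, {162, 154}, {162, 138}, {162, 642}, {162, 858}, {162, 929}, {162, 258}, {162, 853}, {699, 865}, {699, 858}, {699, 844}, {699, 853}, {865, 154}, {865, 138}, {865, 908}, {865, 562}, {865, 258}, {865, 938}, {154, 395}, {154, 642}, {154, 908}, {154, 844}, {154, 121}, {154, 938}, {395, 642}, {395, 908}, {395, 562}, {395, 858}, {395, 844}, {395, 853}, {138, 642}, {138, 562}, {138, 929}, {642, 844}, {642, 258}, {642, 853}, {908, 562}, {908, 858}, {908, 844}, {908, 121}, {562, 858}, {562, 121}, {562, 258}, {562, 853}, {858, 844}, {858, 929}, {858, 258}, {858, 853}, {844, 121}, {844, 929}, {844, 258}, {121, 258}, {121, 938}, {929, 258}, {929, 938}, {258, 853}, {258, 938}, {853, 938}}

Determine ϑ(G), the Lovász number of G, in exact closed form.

deg(225) = 18; N(225) = {478, 284, 548, 605, 529, 318, 580, 198, 412, 696, 162, 154, 395, 642, 908, 858, 929, 938}.
deg(140) = 18; N(140) = {284, 273, 548, 580, 841, 118, 482, 661, 982, 162, 865, 154, 138, 908, 858, 844, 929, 938}.
deg(908) = 18; N(908) = {478, 882, 140, 318, 225, 580, 841, 482, 198, 412, 982, 865, 154, 395, 562, 858, 844, 121}.
deg(198) = 18; N(198) = {284, 882, 605, 570, 225, 412, 982, 699, 865, 154, 138, 642, 908, 562, 844, 929, 853, 938}.
37-vertex 18-regular graph: SR(37,18,8,9) — a Paley graph.
A has 3 distinct eigenvalues ≈ [18.0, 2.5414, -3.5414].
λ_max=18, λ_min=-sqrt(37)/2 - 1/2; ϑ = −37·λ_min/(λ_max−λ_min) = sqrt(37).
Numerically 6.08276.

sqrt(37)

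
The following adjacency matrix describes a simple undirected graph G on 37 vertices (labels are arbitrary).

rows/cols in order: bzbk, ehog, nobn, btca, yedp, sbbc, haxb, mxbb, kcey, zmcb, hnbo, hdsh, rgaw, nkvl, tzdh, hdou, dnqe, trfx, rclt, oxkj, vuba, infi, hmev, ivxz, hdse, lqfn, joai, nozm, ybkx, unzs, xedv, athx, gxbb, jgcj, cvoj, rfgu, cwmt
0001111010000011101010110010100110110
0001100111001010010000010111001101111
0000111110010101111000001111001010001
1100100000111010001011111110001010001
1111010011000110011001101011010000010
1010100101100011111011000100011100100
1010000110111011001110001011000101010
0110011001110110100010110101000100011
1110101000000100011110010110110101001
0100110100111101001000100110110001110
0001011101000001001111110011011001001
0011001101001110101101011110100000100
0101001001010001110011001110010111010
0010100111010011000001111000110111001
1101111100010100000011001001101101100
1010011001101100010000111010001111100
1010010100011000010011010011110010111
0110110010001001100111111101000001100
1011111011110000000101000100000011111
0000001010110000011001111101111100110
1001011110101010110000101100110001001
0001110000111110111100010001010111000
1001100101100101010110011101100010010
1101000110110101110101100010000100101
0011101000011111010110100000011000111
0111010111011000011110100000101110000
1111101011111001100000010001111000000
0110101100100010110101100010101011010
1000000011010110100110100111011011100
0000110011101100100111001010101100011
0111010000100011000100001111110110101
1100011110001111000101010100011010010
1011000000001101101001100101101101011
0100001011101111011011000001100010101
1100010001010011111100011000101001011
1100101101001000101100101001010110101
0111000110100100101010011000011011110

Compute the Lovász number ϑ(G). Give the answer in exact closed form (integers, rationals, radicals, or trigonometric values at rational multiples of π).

Vertex hnbo has 18 neighbors: btca, sbbc, haxb, mxbb, zmcb, hdou, rclt, oxkj, vuba, infi, hmev, ivxz, joai, nozm, unzs, xedv, jgcj, cwmt.
N(hmev) = {bzbk, btca, yedp, mxbb, zmcb, hnbo, nkvl, hdou, trfx, oxkj, vuba, ivxz, hdse, lqfn, nozm, ybkx, gxbb, rfgu}, |N(hmev)| = 18.
deg(infi) = 18; N(infi) = {btca, yedp, sbbc, hnbo, hdsh, rgaw, nkvl, tzdh, dnqe, trfx, rclt, oxkj, ivxz, nozm, unzs, athx, gxbb, jgcj}.
deg(xedv) = 18; N(xedv) = {ehog, nobn, btca, sbbc, hnbo, tzdh, hdou, oxkj, hdse, lqfn, joai, nozm, ybkx, unzs, athx, gxbb, cvoj, cwmt}.
deg(v) = 18 for all v (|V|=37); Paley(37): SR with (k,λ,μ)=(18,8,9).
A has 3 distinct eigenvalues ≈ [18.0, 2.54138, -3.54138].
Lovász: ϑ = −37(-sqrt(37)/2 - 1/2)/(18+-(-sqrt(37)/2 - 1/2)) = sqrt(37).
Numerically 6.082762530.

sqrt(37)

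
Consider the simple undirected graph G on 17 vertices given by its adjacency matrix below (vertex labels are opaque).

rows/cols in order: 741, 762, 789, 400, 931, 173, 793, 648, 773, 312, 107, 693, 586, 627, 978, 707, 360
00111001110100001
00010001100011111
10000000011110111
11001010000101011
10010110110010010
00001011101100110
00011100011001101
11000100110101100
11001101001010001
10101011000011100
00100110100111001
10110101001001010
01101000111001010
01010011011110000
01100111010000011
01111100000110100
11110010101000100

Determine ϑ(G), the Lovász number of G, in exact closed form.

Vertex 762 has 8 neighbors: 400, 648, 773, 586, 627, 978, 707, 360.
deg(627) = 8; N(627) = {762, 400, 793, 648, 312, 107, 693, 586}.
deg(586) = 8; N(586) = {762, 789, 931, 773, 312, 107, 627, 707}.
N(693) = {741, 789, 400, 173, 648, 107, 627, 707}, |N(693)| = 8.
G on 17 vertices is 8-regular; strongly regular (17,8,3,4).
spec(A) ≈ [8.0, 1.5616, -2.5616] (distinct, 4 d.p.).
Lovász (edge-transitive): ϑ = −17·(-sqrt(17)/2 - 1/2)/((8)−(-sqrt(17)/2 - 1/2)) = sqrt(17).
ϑ(G) ≈ 4.1231056.

sqrt(17)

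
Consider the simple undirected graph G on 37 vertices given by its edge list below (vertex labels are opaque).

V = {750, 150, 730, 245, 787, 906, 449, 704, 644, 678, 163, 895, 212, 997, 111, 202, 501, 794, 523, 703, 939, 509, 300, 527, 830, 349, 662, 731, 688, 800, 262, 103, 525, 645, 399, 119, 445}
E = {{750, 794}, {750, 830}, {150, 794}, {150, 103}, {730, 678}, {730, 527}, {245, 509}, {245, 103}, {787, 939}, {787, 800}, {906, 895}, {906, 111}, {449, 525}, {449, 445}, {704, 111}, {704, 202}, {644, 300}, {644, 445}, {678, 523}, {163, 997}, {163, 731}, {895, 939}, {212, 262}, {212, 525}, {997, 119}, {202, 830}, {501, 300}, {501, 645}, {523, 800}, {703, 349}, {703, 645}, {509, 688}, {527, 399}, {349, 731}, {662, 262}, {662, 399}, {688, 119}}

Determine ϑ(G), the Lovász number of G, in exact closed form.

deg(399) = 2; N(399) = {527, 662}.
Vertex 449 has 2 neighbors: 525, 445.
N(262) = {212, 662}, |N(262)| = 2.
Vertex 906 has 2 neighbors: 895, 111.
deg(v) = 2 for all v (|V|=37); this is C_{37}, the 37-cycle.
The 19 distinct eigenvalues: [2.0, 1.97123, 1.88575, 1.74603, 1.55607, 1.32135, 1.04861, 0.74571, 0.42136, 0.08488, -0.25404, -0.58565, -0.90041, -1.18927, -1.44391, -1.65702, -1.82246, -1.93547, -1.99279].
λ_max=2, λ_min=-2*cos(pi/37); ϑ = −37·λ_min/(λ_max−λ_min) = 37*cos(pi/37)/(cos(pi/37) + 1).
ϑ(G) ≈ 18.466616637.
Lovász sandwich 18 ≤ 37*cos(pi/37)/(cos(pi/37) + 1) ≤ 19: both strict.

37*cos(pi/37)/(cos(pi/37) + 1)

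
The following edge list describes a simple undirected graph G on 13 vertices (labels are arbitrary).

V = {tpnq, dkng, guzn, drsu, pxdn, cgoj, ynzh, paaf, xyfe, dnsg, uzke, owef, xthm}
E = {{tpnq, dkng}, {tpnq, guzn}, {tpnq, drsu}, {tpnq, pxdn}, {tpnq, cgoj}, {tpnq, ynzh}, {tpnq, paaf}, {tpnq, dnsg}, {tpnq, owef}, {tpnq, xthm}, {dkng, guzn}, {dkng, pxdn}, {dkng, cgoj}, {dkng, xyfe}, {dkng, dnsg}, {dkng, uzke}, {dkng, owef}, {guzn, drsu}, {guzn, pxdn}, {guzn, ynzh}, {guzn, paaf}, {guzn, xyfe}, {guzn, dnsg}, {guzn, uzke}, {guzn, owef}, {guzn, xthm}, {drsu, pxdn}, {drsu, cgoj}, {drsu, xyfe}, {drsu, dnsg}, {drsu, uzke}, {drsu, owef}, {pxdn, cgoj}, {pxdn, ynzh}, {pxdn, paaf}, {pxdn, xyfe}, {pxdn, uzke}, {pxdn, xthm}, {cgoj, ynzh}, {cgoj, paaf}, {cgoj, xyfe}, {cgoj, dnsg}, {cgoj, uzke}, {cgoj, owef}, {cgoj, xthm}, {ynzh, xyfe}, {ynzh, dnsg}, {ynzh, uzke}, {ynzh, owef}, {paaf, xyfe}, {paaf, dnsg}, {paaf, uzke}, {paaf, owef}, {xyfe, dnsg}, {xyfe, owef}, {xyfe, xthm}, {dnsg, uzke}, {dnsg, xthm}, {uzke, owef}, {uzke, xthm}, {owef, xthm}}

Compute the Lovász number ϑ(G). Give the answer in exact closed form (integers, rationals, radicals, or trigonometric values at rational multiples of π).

5

deg(uzke) = 10; N(uzke) = {dkng, guzn, drsu, pxdn, cgoj, ynzh, paaf, dnsg, owef, xthm}.
deg(guzn) = 11; N(guzn) = {tpnq, dkng, drsu, pxdn, ynzh, paaf, xyfe, dnsg, uzke, owef, xthm}.
deg(dkng) = 8; N(dkng) = {tpnq, guzn, pxdn, cgoj, xyfe, dnsg, uzke, owef}.
deg(xthm) = 8; N(xthm) = {tpnq, guzn, pxdn, cgoj, xyfe, dnsg, uzke, owef}.
K_{5,3,3,2} (perfect); ϑ(G) = α(G) = max{5,3,3,2} = 5.
= 5.00000000… (decimal).
Sandwich: α(G)=5 ≤ ϑ(G)=5 ≤ χ(Ḡ)=5 (collapsed).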